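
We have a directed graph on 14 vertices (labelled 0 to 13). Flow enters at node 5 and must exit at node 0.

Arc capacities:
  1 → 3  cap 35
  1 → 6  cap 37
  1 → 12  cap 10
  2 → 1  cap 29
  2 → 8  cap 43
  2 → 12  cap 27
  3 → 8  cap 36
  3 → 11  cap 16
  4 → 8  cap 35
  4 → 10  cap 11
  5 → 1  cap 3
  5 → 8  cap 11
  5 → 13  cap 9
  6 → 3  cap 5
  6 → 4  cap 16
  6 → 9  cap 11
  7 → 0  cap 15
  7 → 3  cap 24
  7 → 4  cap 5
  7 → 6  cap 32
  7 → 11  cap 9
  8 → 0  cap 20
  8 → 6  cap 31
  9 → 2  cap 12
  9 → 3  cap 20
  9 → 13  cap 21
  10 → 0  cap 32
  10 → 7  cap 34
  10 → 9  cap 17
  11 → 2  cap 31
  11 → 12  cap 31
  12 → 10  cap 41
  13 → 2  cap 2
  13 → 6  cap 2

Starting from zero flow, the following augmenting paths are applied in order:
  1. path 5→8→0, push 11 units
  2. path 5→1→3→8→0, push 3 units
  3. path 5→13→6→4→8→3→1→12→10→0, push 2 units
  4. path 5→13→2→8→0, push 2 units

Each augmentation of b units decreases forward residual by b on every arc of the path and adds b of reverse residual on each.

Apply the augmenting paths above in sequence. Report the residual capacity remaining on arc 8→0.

Residual capacity of (8,0): 4

after path 1 (5→8→0, push 11): res(8,0)=9
after path 2 (5→1→3→8→0, push 3): res(8,0)=6
after path 3 (5→13→6→4→8→3→1→12→10→0, push 2): res(8,0)=6
after path 4 (5→13→2→8→0, push 2): res(8,0)=4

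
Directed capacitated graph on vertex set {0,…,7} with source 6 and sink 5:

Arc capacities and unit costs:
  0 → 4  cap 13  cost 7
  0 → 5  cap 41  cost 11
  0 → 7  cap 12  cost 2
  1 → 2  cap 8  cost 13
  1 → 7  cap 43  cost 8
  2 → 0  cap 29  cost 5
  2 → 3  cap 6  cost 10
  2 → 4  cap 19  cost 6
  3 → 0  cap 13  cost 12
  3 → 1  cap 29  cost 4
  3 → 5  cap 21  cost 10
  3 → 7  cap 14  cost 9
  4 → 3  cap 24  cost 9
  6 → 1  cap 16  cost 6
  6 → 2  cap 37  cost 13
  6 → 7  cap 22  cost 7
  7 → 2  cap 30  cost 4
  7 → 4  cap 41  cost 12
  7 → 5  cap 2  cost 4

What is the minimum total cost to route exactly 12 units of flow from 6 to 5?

shortest-cost path #1: 6→7→5 push 2 @ unit cost 11 (adds 22)
shortest-cost path #2: 6→7→2→0→5 push 10 @ unit cost 27 (adds 270)
total cost = 292

Minimum cost for 12 units: 292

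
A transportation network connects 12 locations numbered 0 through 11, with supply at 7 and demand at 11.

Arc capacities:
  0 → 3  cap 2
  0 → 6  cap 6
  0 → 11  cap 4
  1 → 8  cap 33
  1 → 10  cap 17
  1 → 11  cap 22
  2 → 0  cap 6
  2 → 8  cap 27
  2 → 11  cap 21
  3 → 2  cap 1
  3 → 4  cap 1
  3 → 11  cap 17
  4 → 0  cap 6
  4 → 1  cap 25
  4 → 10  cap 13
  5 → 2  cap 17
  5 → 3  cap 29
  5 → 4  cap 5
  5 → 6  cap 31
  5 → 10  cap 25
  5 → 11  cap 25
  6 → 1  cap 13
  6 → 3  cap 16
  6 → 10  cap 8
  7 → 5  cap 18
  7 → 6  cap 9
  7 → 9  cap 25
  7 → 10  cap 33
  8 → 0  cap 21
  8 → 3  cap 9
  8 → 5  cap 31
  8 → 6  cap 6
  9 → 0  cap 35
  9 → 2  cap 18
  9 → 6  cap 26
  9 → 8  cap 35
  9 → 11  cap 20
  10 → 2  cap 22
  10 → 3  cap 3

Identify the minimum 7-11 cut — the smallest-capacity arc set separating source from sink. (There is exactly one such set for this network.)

augment #1: 7→5→11 push 18
augment #2: 7→9→11 push 20
augment #3: 7→6→1→11 push 9
augment #4: 7→9→0→11 push 4
augment #5: 7→9→2→11 push 1
augment #6: 7→10→2→11 push 20
augment #7: 7→10→3→11 push 3
augment #8: 7→10→2→0→3→11 push 2
max flow = 77; residual-reachable set from 7 gives S-side
cut edges (S→T): {(7,5), (7,6), (7,9), (10,2), (10,3)} total cap 77

Min-cut arcs: {(7,5), (7,6), (7,9), (10,2), (10,3)} (total capacity 77)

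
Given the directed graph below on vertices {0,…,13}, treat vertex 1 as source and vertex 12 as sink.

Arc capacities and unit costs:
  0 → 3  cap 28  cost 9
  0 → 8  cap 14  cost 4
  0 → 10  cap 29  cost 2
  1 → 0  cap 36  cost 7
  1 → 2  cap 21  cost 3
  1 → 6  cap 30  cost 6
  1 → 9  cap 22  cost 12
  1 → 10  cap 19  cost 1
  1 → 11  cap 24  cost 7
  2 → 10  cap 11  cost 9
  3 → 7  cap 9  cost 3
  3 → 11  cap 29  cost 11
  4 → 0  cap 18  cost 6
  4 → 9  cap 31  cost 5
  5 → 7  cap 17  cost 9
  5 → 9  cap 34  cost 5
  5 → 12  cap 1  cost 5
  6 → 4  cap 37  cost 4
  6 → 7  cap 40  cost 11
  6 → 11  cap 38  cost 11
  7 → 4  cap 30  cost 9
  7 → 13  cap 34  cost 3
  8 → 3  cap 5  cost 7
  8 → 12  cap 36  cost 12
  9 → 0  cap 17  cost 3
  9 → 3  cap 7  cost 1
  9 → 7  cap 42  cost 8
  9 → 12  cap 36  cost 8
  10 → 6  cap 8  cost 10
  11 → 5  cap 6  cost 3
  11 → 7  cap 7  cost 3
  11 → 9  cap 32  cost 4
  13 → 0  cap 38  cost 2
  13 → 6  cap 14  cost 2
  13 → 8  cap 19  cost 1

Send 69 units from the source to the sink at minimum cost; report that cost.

Minimum cost for 69 units: 1584

shortest-cost path #1: 1→11→5→12 push 1 @ unit cost 15 (adds 15)
shortest-cost path #2: 1→11→9→12 push 23 @ unit cost 19 (adds 437)
shortest-cost path #3: 1→9→12 push 13 @ unit cost 20 (adds 260)
shortest-cost path #4: 1→0→8→12 push 14 @ unit cost 23 (adds 322)
shortest-cost path #5: 1→9→11→7→13→8→12 push 7 @ unit cost 27 (adds 189)
shortest-cost path #6: 1→9→3→7→13→8→12 push 2 @ unit cost 32 (adds 64)
shortest-cost path #7: 1→6→7→13→8→12 push 9 @ unit cost 33 (adds 297)
total cost = 1584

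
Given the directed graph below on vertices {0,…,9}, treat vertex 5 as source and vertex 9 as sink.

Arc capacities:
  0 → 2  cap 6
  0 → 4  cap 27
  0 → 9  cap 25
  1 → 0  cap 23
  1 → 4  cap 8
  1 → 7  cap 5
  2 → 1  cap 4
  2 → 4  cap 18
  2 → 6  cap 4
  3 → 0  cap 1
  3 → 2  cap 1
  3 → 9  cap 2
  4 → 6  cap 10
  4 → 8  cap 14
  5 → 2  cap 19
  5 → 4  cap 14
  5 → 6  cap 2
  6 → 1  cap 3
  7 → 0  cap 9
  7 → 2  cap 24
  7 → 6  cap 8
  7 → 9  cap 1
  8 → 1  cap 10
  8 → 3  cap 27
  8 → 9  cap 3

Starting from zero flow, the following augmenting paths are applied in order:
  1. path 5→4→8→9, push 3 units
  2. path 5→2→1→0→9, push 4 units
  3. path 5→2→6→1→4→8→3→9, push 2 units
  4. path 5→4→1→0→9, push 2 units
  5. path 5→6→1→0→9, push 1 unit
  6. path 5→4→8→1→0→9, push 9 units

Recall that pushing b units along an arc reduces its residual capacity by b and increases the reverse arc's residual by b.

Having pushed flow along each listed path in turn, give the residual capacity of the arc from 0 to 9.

after path 1 (5→4→8→9, push 3): res(0,9)=25
after path 2 (5→2→1→0→9, push 4): res(0,9)=21
after path 3 (5→2→6→1→4→8→3→9, push 2): res(0,9)=21
after path 4 (5→4→1→0→9, push 2): res(0,9)=19
after path 5 (5→6→1→0→9, push 1): res(0,9)=18
after path 6 (5→4→8→1→0→9, push 9): res(0,9)=9

Residual capacity of (0,9): 9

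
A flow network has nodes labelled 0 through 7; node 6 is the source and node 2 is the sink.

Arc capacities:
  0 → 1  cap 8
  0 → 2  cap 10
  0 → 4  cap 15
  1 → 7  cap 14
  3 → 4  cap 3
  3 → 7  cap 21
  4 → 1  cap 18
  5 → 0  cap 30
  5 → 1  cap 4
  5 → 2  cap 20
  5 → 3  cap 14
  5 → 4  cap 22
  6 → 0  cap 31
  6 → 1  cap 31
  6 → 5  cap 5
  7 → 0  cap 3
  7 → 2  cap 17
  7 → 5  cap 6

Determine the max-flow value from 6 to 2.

Maximum flow value: 29

augment #1: 6→0→2 bottleneck 10, total now 10
augment #2: 6→5→2 bottleneck 5, total now 15
augment #3: 6→1→7→2 bottleneck 14, total now 29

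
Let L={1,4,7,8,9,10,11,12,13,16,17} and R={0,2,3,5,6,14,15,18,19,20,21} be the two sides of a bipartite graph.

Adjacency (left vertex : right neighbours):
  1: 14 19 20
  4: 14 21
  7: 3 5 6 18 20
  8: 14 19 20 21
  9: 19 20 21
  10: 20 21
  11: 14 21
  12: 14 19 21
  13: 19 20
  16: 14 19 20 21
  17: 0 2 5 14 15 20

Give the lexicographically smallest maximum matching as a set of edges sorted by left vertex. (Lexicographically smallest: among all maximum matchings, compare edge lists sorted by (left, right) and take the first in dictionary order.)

|M| = 6 (so the lex-smallest maximum matching has 6 edges)
process left vertices in ascending order; for each, take the smallest-labelled available neighbour that still permits 6 edges overall, or leave it unmatched if none does
lex-smallest matching: {1-14, 4-21, 7-3, 8-19, 9-20, 17-0}

Lex-smallest maximum matching: {(1,14), (4,21), (7,3), (8,19), (9,20), (17,0)}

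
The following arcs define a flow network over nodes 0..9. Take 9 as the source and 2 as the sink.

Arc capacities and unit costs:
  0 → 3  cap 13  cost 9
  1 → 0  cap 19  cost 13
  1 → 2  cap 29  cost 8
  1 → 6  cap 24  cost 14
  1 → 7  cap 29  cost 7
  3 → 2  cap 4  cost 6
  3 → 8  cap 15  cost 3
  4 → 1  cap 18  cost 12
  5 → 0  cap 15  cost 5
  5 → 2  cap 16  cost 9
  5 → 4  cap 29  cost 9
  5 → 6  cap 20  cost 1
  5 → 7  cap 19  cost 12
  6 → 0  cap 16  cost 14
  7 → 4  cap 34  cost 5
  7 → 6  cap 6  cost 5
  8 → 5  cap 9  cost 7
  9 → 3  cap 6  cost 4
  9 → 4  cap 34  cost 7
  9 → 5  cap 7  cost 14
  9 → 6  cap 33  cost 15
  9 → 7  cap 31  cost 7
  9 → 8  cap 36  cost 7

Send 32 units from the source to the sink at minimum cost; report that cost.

shortest-cost path #1: 9→3→2 push 4 @ unit cost 10 (adds 40)
shortest-cost path #2: 9→5→2 push 7 @ unit cost 23 (adds 161)
shortest-cost path #3: 9→8→5→2 push 9 @ unit cost 23 (adds 207)
shortest-cost path #4: 9→4→1→2 push 12 @ unit cost 27 (adds 324)
total cost = 732

Minimum cost for 32 units: 732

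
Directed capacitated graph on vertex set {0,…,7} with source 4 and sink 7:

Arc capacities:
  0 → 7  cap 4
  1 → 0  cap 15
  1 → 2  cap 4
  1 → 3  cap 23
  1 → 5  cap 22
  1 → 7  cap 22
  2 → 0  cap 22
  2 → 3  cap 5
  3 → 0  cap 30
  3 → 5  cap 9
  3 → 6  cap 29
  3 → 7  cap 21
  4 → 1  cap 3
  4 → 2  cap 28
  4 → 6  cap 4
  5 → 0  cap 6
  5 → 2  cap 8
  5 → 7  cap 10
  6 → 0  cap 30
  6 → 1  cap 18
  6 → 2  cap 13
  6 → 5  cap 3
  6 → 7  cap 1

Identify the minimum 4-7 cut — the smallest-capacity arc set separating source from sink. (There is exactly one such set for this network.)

augment #1: 4→1→7 push 3
augment #2: 4→6→7 push 1
augment #3: 4→2→0→7 push 4
augment #4: 4→2→3→7 push 5
augment #5: 4→6→1→7 push 3
max flow = 16; residual-reachable set from 4 gives S-side
cut edges (S→T): {(0,7), (2,3), (4,1), (4,6)} total cap 16

Min-cut arcs: {(0,7), (2,3), (4,1), (4,6)} (total capacity 16)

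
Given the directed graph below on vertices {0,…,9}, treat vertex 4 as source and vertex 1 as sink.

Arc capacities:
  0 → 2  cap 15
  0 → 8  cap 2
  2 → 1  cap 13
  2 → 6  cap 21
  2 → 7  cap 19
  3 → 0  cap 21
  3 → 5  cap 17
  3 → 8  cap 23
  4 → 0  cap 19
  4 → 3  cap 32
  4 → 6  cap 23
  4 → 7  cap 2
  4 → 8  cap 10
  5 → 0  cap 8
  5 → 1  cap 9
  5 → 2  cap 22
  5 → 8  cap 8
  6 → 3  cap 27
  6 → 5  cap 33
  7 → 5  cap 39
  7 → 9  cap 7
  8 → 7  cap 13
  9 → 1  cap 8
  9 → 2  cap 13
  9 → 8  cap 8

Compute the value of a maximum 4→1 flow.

augment #1: 4→0→2→1 bottleneck 13, total now 13
augment #2: 4→3→5→1 bottleneck 9, total now 22
augment #3: 4→7→9→1 bottleneck 2, total now 24
augment #4: 4→8→7→9→1 bottleneck 5, total now 29

Maximum flow value: 29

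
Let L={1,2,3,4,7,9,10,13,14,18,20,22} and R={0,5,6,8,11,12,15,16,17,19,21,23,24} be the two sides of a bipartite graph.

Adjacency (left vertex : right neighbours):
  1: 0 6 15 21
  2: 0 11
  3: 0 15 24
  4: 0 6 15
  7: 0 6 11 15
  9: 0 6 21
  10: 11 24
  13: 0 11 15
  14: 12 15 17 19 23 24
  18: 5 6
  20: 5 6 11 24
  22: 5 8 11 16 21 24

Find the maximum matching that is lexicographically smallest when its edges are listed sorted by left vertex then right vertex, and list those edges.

|M| = 9 (so the lex-smallest maximum matching has 9 edges)
process left vertices in ascending order; for each, take the smallest-labelled available neighbour that still permits 9 edges overall, or leave it unmatched if none does
lex-smallest matching: {1-0, 2-11, 3-15, 4-6, 9-21, 10-24, 14-12, 18-5, 22-8}

Lex-smallest maximum matching: {(1,0), (2,11), (3,15), (4,6), (9,21), (10,24), (14,12), (18,5), (22,8)}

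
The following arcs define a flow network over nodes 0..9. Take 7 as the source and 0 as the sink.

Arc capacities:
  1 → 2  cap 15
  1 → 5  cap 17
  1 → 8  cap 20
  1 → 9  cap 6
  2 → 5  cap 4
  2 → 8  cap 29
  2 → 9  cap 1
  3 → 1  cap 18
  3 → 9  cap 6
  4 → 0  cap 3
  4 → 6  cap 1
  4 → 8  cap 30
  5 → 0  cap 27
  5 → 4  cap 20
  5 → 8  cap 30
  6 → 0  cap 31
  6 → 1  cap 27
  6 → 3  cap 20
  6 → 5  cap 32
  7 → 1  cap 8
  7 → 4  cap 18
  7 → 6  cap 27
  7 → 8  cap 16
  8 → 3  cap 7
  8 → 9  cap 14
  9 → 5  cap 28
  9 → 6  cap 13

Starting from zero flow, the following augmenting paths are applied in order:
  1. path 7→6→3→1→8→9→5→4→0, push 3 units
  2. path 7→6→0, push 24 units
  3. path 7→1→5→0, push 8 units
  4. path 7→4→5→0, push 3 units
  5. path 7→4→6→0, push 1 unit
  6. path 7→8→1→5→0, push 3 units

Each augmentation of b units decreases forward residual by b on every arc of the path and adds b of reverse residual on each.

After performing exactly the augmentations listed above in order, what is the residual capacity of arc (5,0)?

after path 1 (7→6→3→1→8→9→5→4→0, push 3): res(5,0)=27
after path 2 (7→6→0, push 24): res(5,0)=27
after path 3 (7→1→5→0, push 8): res(5,0)=19
after path 4 (7→4→5→0, push 3): res(5,0)=16
after path 5 (7→4→6→0, push 1): res(5,0)=16
after path 6 (7→8→1→5→0, push 3): res(5,0)=13

Residual capacity of (5,0): 13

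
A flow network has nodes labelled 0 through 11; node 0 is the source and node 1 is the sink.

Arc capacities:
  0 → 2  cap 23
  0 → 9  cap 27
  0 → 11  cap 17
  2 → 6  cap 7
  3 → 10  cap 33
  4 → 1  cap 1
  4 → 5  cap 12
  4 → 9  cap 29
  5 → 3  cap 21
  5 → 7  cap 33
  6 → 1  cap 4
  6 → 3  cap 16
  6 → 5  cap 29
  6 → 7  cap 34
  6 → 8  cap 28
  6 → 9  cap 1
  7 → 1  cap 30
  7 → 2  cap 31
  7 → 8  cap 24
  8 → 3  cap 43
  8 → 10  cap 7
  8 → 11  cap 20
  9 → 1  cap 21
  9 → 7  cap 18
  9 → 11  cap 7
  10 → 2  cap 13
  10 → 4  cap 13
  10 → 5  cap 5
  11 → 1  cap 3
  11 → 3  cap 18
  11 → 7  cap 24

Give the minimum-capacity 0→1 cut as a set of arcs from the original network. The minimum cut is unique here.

augment #1: 0→9→1 push 21
augment #2: 0→11→1 push 3
augment #3: 0→2→6→1 push 4
augment #4: 0→9→7→1 push 6
augment #5: 0→11→7→1 push 14
augment #6: 0→2→6→7→1 push 3
max flow = 51; residual-reachable set from 0 gives S-side
cut edges (S→T): {(0,9), (0,11), (2,6)} total cap 51

Min-cut arcs: {(0,9), (0,11), (2,6)} (total capacity 51)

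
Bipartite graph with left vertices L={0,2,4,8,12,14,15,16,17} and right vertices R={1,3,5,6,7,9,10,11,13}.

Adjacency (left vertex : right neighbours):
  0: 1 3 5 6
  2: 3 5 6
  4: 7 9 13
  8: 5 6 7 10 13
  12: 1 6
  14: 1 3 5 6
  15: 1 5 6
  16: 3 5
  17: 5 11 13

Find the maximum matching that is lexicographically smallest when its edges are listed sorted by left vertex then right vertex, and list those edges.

|M| = 7 (so the lex-smallest maximum matching has 7 edges)
process left vertices in ascending order; for each, take the smallest-labelled available neighbour that still permits 7 edges overall, or leave it unmatched if none does
lex-smallest matching: {0-1, 2-3, 4-7, 8-10, 12-6, 14-5, 17-11}

Lex-smallest maximum matching: {(0,1), (2,3), (4,7), (8,10), (12,6), (14,5), (17,11)}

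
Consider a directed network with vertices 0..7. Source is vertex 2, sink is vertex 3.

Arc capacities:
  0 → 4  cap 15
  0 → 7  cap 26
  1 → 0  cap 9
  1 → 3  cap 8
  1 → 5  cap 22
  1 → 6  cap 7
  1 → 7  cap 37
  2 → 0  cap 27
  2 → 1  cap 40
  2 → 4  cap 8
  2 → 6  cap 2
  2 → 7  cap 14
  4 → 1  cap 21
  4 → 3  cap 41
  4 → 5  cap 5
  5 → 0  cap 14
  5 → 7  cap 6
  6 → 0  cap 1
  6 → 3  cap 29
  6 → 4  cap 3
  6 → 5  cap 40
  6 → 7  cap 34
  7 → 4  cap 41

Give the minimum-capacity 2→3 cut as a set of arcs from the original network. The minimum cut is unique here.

augment #1: 2→1→3 push 8
augment #2: 2→4→3 push 8
augment #3: 2→6→3 push 2
augment #4: 2→0→4→3 push 15
augment #5: 2→1→6→3 push 7
augment #6: 2→7→4→3 push 14
augment #7: 2→0→7→4→3 push 4
max flow = 58; residual-reachable set from 2 gives S-side
cut edges (S→T): {(1,3), (1,6), (2,6), (4,3)} total cap 58

Min-cut arcs: {(1,3), (1,6), (2,6), (4,3)} (total capacity 58)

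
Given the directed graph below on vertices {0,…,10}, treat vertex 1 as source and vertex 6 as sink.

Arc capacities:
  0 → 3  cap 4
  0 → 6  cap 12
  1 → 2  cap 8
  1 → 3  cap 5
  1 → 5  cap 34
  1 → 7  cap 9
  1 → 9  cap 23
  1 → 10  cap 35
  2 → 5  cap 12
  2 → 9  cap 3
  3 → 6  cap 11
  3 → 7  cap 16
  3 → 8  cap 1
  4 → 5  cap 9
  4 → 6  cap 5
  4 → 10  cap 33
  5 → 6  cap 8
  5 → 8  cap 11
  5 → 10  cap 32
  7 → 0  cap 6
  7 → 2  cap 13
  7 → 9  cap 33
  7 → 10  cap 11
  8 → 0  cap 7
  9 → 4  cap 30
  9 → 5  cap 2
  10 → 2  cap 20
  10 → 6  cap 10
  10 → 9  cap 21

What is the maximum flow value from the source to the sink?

Maximum flow value: 41

augment #1: 1→3→6 bottleneck 5, total now 5
augment #2: 1→5→6 bottleneck 8, total now 13
augment #3: 1→10→6 bottleneck 10, total now 23
augment #4: 1→7→0→6 bottleneck 6, total now 29
augment #5: 1→9→4→6 bottleneck 5, total now 34
augment #6: 1→5→8→0→6 bottleneck 6, total now 40
augment #7: 1→5→8→0→3→6 bottleneck 1, total now 41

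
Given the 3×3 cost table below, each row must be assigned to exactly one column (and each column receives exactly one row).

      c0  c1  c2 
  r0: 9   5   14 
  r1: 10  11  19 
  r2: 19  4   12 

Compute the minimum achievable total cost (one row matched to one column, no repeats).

optimal assignment: row0→col1 (cost 5), row1→col0 (cost 10), row2→col2 (cost 12)
total = 5 + 10 + 12 = 27

Minimum assignment cost: 27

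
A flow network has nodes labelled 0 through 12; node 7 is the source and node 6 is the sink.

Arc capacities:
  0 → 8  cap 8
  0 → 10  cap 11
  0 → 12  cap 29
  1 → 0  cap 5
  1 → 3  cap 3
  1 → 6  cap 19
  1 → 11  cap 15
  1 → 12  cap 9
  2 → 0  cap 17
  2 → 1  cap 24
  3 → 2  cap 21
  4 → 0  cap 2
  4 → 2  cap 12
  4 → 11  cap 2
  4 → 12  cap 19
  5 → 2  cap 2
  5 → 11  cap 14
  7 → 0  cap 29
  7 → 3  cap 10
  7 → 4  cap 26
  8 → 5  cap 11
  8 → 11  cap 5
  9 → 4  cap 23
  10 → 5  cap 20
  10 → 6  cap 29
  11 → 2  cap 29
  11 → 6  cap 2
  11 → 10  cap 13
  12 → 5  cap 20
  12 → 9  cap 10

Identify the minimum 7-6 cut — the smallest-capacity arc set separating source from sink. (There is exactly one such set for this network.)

Min-cut arcs: {(0,10), (1,6), (11,6), (11,10)} (total capacity 45)

augment #1: 7→0→10→6 push 11
augment #2: 7→4→11→6 push 2
augment #3: 7→3→2→1→6 push 10
augment #4: 7→4→2→1→6 push 9
augment #5: 7→0→8→11→10→6 push 5
augment #6: 7→0→8→5→11→10→6 push 3
augment #7: 7→0→12→5→11→10→6 push 5
max flow = 45; residual-reachable set from 7 gives S-side
cut edges (S→T): {(0,10), (1,6), (11,6), (11,10)} total cap 45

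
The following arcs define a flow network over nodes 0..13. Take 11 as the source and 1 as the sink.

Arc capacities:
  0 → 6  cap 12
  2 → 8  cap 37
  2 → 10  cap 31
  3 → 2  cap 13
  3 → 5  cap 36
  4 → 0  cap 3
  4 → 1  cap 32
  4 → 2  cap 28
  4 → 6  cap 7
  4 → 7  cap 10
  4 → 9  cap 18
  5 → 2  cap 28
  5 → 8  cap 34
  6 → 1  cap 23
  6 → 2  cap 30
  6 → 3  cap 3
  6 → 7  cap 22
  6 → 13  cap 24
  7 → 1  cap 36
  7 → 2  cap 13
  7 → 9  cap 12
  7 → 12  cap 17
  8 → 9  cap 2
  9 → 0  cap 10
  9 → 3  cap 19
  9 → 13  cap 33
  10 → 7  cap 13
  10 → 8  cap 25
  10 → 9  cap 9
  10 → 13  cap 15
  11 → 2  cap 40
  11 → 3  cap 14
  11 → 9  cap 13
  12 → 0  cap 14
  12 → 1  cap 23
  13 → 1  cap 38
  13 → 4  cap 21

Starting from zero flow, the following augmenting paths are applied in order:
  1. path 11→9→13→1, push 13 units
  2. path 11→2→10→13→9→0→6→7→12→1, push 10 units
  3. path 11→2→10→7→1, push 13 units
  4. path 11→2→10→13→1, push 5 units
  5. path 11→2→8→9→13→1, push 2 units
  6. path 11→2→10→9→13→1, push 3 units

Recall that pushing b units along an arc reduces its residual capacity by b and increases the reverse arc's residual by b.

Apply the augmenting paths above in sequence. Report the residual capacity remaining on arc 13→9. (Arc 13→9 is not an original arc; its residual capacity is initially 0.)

after path 1 (11→9→13→1, push 13): res(13,9)=13
after path 2 (11→2→10→13→9→0→6→7→12→1, push 10): res(13,9)=3
after path 3 (11→2→10→7→1, push 13): res(13,9)=3
after path 4 (11→2→10→13→1, push 5): res(13,9)=3
after path 5 (11→2→8→9→13→1, push 2): res(13,9)=5
after path 6 (11→2→10→9→13→1, push 3): res(13,9)=8

Residual capacity of (13,9): 8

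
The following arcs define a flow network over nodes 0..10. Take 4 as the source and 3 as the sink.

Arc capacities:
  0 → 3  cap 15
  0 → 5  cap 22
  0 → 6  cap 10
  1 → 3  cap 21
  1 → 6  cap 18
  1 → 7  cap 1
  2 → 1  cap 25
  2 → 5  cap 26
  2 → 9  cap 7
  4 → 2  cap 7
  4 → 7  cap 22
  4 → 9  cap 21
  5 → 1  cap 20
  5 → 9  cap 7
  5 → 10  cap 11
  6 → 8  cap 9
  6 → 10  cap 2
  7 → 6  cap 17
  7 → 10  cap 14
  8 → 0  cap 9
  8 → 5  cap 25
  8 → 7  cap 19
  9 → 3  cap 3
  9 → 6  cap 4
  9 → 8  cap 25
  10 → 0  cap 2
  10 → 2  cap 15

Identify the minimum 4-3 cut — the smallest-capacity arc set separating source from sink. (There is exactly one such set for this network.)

Min-cut arcs: {(1,3), (8,0), (9,3), (10,0)} (total capacity 35)

augment #1: 4→9→3 push 3
augment #2: 4→2→1→3 push 7
augment #3: 4→7→10→0→3 push 2
augment #4: 4→9→8→0→3 push 9
augment #5: 4→7→10→2→1→3 push 12
augment #6: 4→9→8→5→1→3 push 2
max flow = 35; residual-reachable set from 4 gives S-side
cut edges (S→T): {(1,3), (8,0), (9,3), (10,0)} total cap 35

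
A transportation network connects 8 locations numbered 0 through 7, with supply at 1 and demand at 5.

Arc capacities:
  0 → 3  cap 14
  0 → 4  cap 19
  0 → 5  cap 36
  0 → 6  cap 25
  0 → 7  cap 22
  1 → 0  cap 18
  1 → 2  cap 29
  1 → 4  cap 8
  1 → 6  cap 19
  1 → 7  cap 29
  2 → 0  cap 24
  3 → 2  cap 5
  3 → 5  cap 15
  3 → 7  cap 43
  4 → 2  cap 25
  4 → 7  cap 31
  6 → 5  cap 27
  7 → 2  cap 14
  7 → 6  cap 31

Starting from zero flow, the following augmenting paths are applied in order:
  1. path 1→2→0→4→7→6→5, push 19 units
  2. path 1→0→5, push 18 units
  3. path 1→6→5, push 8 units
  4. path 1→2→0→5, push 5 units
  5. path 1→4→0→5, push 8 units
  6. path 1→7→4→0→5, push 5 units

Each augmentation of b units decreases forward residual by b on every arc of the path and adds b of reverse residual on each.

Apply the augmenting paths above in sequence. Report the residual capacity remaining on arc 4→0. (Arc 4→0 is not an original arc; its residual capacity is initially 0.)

after path 1 (1→2→0→4→7→6→5, push 19): res(4,0)=19
after path 2 (1→0→5, push 18): res(4,0)=19
after path 3 (1→6→5, push 8): res(4,0)=19
after path 4 (1→2→0→5, push 5): res(4,0)=19
after path 5 (1→4→0→5, push 8): res(4,0)=11
after path 6 (1→7→4→0→5, push 5): res(4,0)=6

Residual capacity of (4,0): 6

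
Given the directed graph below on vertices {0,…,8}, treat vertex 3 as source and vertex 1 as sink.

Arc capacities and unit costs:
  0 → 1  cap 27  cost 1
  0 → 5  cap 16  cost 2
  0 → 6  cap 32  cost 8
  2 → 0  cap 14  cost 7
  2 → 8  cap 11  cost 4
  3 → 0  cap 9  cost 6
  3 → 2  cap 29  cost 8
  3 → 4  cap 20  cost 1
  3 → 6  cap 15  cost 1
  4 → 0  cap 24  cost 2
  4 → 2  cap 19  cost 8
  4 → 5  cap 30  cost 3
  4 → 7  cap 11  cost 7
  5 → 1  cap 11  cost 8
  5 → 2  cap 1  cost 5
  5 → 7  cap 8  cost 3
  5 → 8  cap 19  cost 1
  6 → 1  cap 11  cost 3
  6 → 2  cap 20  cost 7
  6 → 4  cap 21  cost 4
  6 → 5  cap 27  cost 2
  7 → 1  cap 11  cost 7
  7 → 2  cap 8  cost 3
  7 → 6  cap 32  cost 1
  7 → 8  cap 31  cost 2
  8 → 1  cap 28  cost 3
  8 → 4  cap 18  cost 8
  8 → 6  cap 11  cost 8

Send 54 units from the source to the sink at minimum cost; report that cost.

Minimum cost for 54 units: 373

shortest-cost path #1: 3→6→1 push 11 @ unit cost 4 (adds 44)
shortest-cost path #2: 3→4→0→1 push 20 @ unit cost 4 (adds 80)
shortest-cost path #3: 3→0→1 push 7 @ unit cost 7 (adds 49)
shortest-cost path #4: 3→6→5→8→1 push 4 @ unit cost 7 (adds 28)
shortest-cost path #5: 3→0→4→5→8→1 push 2 @ unit cost 11 (adds 22)
shortest-cost path #6: 3→2→8→1 push 10 @ unit cost 15 (adds 150)
total cost = 373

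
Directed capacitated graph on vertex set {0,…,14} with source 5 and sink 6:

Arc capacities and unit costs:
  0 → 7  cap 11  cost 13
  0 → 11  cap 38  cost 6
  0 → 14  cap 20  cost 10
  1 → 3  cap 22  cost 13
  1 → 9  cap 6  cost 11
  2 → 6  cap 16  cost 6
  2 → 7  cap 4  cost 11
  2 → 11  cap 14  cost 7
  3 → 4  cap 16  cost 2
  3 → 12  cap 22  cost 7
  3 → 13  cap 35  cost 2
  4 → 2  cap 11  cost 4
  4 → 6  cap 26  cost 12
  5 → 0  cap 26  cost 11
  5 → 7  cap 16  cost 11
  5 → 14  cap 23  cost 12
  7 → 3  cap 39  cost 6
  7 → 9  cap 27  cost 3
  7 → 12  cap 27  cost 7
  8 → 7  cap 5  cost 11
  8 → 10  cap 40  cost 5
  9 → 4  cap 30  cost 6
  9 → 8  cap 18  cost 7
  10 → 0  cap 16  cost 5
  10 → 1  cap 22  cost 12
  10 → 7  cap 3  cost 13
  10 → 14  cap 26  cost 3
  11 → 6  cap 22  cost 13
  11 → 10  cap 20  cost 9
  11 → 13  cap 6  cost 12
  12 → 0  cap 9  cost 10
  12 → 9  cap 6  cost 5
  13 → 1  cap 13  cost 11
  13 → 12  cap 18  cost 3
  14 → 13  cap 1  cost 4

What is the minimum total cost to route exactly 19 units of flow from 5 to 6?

Minimum cost for 19 units: 559

shortest-cost path #1: 5→7→3→4→2→6 push 11 @ unit cost 29 (adds 319)
shortest-cost path #2: 5→0→11→6 push 8 @ unit cost 30 (adds 240)
total cost = 559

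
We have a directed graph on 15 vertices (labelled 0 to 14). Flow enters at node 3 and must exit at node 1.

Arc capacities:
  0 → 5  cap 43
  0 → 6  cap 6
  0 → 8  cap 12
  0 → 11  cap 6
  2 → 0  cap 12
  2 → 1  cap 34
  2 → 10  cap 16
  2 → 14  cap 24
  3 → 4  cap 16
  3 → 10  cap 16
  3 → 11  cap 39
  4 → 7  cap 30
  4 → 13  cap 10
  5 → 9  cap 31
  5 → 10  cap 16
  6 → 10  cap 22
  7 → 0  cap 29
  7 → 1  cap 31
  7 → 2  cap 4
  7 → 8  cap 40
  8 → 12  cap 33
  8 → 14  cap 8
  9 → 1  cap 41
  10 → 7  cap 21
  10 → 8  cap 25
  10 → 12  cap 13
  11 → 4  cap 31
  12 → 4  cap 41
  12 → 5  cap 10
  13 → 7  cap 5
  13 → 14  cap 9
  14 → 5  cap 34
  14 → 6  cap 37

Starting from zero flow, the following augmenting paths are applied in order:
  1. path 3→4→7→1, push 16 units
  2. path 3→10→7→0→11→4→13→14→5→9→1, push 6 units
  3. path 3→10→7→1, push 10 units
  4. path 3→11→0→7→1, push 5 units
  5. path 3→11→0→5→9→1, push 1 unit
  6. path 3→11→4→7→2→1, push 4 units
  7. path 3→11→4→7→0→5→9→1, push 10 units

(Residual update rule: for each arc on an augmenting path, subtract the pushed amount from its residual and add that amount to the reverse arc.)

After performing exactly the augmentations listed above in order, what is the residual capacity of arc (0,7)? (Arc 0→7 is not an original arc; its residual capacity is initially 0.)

Residual capacity of (0,7): 11

after path 1 (3→4→7→1, push 16): res(0,7)=0
after path 2 (3→10→7→0→11→4→13→14→5→9→1, push 6): res(0,7)=6
after path 3 (3→10→7→1, push 10): res(0,7)=6
after path 4 (3→11→0→7→1, push 5): res(0,7)=1
after path 5 (3→11→0→5→9→1, push 1): res(0,7)=1
after path 6 (3→11→4→7→2→1, push 4): res(0,7)=1
after path 7 (3→11→4→7→0→5→9→1, push 10): res(0,7)=11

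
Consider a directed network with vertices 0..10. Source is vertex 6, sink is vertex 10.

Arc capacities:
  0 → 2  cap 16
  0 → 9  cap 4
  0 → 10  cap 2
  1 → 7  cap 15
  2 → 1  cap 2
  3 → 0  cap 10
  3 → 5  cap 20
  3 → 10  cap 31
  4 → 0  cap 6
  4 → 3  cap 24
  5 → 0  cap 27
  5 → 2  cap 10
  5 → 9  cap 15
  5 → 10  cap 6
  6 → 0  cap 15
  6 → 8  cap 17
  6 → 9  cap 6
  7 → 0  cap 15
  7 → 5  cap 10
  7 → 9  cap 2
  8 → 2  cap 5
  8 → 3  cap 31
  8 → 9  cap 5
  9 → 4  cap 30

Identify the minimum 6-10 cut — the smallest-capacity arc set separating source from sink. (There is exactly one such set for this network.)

Min-cut arcs: {(0,9), (0,10), (2,1), (6,8), (6,9)} (total capacity 31)

augment #1: 6→0→10 push 2
augment #2: 6→8→3→10 push 17
augment #3: 6→9→4→3→10 push 6
augment #4: 6→0→9→4→3→10 push 4
augment #5: 6→0→2→1→7→5→10 push 2
max flow = 31; residual-reachable set from 6 gives S-side
cut edges (S→T): {(0,9), (0,10), (2,1), (6,8), (6,9)} total cap 31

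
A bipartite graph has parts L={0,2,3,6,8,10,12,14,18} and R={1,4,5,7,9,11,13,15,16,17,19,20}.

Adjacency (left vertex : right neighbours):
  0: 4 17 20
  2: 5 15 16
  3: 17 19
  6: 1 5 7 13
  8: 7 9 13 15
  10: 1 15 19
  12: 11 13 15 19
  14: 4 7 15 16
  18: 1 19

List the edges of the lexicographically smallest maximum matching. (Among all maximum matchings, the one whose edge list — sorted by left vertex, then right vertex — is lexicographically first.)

|M| = 9 (so the lex-smallest maximum matching has 9 edges)
process left vertices in ascending order; for each, take the smallest-labelled available neighbour that still permits 9 edges overall, or leave it unmatched if none does
lex-smallest matching: {0-4, 2-5, 3-17, 6-1, 8-7, 10-15, 12-11, 14-16, 18-19}

Lex-smallest maximum matching: {(0,4), (2,5), (3,17), (6,1), (8,7), (10,15), (12,11), (14,16), (18,19)}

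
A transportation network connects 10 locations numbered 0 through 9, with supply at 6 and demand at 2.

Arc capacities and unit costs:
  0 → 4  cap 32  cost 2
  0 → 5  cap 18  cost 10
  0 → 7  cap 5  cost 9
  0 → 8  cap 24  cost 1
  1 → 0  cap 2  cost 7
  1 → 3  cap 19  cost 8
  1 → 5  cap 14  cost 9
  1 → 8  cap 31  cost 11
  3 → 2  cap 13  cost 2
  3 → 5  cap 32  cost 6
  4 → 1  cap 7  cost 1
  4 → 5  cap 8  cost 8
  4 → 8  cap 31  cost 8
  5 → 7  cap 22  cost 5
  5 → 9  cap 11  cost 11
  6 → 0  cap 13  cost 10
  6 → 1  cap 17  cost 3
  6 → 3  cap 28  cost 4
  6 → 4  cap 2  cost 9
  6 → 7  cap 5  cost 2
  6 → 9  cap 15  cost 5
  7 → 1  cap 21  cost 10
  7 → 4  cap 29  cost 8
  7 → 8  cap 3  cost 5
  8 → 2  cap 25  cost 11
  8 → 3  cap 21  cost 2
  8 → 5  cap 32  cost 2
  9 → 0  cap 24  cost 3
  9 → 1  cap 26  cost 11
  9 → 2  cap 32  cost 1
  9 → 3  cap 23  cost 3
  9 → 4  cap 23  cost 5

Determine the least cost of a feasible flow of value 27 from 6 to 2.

shortest-cost path #1: 6→9→2 push 15 @ unit cost 6 (adds 90)
shortest-cost path #2: 6→3→2 push 12 @ unit cost 6 (adds 72)
total cost = 162

Minimum cost for 27 units: 162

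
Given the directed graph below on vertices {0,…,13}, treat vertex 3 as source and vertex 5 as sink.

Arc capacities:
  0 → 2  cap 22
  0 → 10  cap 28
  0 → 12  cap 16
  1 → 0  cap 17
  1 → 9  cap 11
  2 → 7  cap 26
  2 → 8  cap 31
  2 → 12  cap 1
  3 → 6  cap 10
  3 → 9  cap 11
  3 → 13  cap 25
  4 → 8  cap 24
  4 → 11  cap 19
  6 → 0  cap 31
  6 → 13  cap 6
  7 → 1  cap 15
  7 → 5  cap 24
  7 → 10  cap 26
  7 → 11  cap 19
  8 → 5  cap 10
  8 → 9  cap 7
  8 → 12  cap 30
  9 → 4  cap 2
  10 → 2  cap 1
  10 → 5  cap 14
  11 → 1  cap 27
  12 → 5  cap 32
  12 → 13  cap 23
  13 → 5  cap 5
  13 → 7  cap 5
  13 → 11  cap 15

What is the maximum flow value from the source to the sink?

augment #1: 3→13→5 bottleneck 5, total now 5
augment #2: 3→13→7→5 bottleneck 5, total now 10
augment #3: 3→6→0→10→5 bottleneck 10, total now 20
augment #4: 3→9→4→8→5 bottleneck 2, total now 22
augment #5: 3→13→11→1→0→10→5 bottleneck 4, total now 26
augment #6: 3→13→11→1→0→12→5 bottleneck 11, total now 37

Maximum flow value: 37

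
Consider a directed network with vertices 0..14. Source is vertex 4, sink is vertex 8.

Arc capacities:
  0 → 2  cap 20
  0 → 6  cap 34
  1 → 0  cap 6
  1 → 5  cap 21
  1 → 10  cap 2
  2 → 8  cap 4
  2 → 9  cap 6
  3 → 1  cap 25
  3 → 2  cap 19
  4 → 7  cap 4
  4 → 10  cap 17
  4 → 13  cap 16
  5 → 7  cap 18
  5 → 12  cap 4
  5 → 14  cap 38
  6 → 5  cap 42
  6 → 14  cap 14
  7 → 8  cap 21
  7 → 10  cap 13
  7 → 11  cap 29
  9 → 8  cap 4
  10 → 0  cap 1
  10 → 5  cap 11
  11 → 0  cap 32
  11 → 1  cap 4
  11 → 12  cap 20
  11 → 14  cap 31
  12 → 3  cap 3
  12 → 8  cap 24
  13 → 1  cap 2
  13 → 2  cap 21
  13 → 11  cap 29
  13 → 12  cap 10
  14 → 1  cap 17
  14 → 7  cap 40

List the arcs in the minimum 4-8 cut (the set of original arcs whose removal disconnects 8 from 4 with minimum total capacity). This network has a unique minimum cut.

Min-cut arcs: {(4,7), (4,13), (10,0), (10,5)} (total capacity 32)

augment #1: 4→7→8 push 4
augment #2: 4→13→2→8 push 4
augment #3: 4→13→12→8 push 10
augment #4: 4→10→5→7→8 push 11
augment #5: 4→13→2→9→8 push 2
augment #6: 4→10→0→2→9→8 push 1
max flow = 32; residual-reachable set from 4 gives S-side
cut edges (S→T): {(4,7), (4,13), (10,0), (10,5)} total cap 32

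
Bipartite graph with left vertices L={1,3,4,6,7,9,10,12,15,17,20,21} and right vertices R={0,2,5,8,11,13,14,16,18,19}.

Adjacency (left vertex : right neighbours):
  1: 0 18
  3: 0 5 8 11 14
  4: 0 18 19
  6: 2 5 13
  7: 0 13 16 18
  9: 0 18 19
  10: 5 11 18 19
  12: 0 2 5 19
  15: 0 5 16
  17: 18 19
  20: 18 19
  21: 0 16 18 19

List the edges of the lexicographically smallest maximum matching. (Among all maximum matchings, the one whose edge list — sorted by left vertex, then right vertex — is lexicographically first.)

|M| = 9 (so the lex-smallest maximum matching has 9 edges)
process left vertices in ascending order; for each, take the smallest-labelled available neighbour that still permits 9 edges overall, or leave it unmatched if none does
lex-smallest matching: {1-0, 3-8, 4-18, 6-2, 7-13, 9-19, 10-11, 12-5, 15-16}

Lex-smallest maximum matching: {(1,0), (3,8), (4,18), (6,2), (7,13), (9,19), (10,11), (12,5), (15,16)}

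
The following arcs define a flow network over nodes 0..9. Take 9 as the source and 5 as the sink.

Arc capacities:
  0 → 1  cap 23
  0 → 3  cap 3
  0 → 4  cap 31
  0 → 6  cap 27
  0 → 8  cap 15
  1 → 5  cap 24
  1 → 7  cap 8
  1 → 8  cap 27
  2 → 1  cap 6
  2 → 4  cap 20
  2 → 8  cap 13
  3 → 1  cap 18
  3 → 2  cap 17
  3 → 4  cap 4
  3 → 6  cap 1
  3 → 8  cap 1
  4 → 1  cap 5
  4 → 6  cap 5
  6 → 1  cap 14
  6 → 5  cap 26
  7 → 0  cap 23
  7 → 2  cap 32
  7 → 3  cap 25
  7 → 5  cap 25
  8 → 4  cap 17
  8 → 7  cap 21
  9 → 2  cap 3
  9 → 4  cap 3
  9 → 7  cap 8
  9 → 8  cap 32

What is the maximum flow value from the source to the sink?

Maximum flow value: 42

augment #1: 9→7→5 bottleneck 8, total now 8
augment #2: 9→2→1→5 bottleneck 3, total now 11
augment #3: 9→4→1→5 bottleneck 3, total now 14
augment #4: 9→8→7→5 bottleneck 17, total now 31
augment #5: 9→8→4→1→5 bottleneck 2, total now 33
augment #6: 9→8→4→6→5 bottleneck 5, total now 38
augment #7: 9→8→7→0→1→5 bottleneck 4, total now 42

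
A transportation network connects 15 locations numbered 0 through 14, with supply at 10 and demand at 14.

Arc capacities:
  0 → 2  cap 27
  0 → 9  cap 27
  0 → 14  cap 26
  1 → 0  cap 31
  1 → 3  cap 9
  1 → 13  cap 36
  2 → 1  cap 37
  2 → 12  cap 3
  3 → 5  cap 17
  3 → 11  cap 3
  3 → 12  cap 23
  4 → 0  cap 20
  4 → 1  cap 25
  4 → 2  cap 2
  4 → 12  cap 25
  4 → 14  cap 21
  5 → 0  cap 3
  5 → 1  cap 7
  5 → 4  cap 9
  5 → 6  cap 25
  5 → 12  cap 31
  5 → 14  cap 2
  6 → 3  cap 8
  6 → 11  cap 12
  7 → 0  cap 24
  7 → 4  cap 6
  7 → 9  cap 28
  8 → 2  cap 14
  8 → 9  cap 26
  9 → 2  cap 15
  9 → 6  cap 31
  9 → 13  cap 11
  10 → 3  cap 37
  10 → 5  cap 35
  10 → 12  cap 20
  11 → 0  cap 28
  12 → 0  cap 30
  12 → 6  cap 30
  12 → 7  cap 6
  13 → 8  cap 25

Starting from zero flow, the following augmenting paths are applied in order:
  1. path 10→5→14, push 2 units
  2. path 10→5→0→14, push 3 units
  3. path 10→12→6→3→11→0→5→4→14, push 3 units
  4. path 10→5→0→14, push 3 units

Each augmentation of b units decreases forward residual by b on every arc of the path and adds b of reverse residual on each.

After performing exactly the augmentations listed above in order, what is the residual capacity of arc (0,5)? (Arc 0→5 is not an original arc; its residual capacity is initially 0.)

Residual capacity of (0,5): 3

after path 1 (10→5→14, push 2): res(0,5)=0
after path 2 (10→5→0→14, push 3): res(0,5)=3
after path 3 (10→12→6→3→11→0→5→4→14, push 3): res(0,5)=0
after path 4 (10→5→0→14, push 3): res(0,5)=3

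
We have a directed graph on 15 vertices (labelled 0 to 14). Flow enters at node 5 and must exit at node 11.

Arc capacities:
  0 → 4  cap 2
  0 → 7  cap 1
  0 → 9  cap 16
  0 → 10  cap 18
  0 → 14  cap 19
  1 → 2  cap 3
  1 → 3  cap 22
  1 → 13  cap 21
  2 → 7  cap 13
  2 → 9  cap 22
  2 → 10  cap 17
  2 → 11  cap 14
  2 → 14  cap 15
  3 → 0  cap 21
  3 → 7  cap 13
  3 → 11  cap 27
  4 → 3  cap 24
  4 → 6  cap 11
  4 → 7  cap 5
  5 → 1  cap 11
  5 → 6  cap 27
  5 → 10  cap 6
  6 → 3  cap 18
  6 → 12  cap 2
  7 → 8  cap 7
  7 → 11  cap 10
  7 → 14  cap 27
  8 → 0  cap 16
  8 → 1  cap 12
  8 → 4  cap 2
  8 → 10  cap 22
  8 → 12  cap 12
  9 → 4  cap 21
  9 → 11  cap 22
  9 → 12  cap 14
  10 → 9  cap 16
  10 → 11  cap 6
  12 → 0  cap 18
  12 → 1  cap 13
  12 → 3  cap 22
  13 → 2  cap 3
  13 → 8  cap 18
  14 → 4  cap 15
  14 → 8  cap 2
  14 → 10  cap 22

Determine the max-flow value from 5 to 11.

augment #1: 5→10→11 bottleneck 6, total now 6
augment #2: 5→1→2→11 bottleneck 3, total now 9
augment #3: 5→1→3→11 bottleneck 8, total now 17
augment #4: 5→6→3→11 bottleneck 18, total now 35
augment #5: 5→6→12→3→11 bottleneck 1, total now 36
augment #6: 5→6→12→0→7→11 bottleneck 1, total now 37

Maximum flow value: 37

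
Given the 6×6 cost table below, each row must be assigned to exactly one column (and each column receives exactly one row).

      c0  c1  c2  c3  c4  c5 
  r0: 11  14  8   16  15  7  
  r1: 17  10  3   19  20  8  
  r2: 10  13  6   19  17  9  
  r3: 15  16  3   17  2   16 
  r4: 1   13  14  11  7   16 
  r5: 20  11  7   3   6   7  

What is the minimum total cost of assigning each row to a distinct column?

Minimum assignment cost: 29

one of 2 optimal assignments: row0→col5 (cost 7), row1→col1 (cost 10), row2→col2 (cost 6), row3→col4 (cost 2), row4→col0 (cost 1), row5→col3 (cost 3)
total = 7 + 10 + 6 + 2 + 1 + 3 = 29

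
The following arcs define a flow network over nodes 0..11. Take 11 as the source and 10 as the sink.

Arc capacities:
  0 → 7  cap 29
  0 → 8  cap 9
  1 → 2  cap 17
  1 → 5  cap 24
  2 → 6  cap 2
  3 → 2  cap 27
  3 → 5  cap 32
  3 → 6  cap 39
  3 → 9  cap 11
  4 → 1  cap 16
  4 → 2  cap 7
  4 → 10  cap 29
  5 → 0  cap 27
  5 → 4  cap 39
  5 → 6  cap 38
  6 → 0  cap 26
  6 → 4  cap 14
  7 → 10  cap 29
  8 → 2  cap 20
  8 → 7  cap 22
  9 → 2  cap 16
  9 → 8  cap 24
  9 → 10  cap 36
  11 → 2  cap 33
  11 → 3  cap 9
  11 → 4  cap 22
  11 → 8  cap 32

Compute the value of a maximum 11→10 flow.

Maximum flow value: 55

augment #1: 11→4→10 bottleneck 22, total now 22
augment #2: 11→3→9→10 bottleneck 9, total now 31
augment #3: 11→8→7→10 bottleneck 22, total now 53
augment #4: 11→2→6→4→10 bottleneck 2, total now 55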